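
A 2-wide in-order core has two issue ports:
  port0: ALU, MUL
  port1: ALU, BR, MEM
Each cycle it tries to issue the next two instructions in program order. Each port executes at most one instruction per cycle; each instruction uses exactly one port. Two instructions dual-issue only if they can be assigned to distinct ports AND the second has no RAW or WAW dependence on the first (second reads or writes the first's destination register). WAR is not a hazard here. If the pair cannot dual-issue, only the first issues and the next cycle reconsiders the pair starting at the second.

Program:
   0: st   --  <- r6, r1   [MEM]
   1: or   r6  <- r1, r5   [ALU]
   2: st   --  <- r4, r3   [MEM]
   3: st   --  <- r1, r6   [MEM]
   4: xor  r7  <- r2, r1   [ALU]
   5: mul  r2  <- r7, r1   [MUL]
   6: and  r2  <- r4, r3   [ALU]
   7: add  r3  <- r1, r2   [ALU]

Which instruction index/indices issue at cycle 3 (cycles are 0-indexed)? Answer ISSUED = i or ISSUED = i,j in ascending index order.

ISSUED = 5

c0: i0/i1 st+or  dual
c1: i2 st  no-port MEM/MEM
c2: i3/i4 st+xor  dual
c3: i5 mul  WAW r2
c4: i6 and  RAW r2
c5: i7 add  tail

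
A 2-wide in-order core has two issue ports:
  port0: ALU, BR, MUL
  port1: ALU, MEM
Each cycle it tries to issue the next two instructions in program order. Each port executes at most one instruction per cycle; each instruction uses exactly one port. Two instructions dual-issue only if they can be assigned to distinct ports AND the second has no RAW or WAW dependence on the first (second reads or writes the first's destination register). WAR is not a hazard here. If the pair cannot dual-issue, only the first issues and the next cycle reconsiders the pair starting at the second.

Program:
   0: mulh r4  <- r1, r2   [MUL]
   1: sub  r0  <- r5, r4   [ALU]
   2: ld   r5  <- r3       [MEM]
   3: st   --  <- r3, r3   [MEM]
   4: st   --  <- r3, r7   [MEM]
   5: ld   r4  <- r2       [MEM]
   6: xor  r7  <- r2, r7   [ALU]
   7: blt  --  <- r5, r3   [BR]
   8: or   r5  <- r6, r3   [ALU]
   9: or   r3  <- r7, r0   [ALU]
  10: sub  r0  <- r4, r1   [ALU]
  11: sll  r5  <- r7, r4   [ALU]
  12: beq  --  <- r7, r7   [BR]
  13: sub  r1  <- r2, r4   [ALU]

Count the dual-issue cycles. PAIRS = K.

PAIRS = 5

  cy0 -> i0 (mulh) RAW r4
  cy1 -> i1&i2 (sub+ld) pair
  cy2 -> i3 (st) no-port MEM/MEM
  cy3 -> i4 (st) no-port MEM/MEM
  cy4 -> i5&i6 (ld+xor) pair
  cy5 -> i7&i8 (blt+or) pair
  cy6 -> i9&i10 (or+sub) pair
  cy7 -> i11&i12 (sll+beq) pair
  cy8 -> i13 (sub) tail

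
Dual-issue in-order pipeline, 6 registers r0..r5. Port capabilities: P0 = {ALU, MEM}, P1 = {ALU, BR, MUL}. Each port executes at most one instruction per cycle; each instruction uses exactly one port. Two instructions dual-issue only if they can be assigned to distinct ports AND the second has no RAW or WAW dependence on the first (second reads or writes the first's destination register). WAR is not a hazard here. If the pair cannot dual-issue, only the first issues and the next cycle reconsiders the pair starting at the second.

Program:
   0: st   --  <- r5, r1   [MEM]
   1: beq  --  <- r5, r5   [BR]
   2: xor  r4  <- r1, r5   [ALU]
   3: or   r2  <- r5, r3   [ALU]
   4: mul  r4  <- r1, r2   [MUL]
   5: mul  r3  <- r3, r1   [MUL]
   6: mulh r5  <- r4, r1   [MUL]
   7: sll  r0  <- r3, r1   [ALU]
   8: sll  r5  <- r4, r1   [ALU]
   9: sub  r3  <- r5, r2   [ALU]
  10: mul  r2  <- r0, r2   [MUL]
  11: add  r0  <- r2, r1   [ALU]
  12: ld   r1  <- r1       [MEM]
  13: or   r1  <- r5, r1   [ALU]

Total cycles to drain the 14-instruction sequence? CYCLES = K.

0. st+beq @i0+i1  | 2-wide
1. xor+or @i2+i3  | 2-wide
2. mul @i4  | no-port MUL/MUL
3. mul @i5  | no-port MUL/MUL
4. mulh+sll @i6+i7  | 2-wide
5. sll @i8  | RAW r5
6. sub+mul @i9+i10  | 2-wide
7. add+ld @i11+i12  | 2-wide
8. or @i13  | tail

CYCLES = 9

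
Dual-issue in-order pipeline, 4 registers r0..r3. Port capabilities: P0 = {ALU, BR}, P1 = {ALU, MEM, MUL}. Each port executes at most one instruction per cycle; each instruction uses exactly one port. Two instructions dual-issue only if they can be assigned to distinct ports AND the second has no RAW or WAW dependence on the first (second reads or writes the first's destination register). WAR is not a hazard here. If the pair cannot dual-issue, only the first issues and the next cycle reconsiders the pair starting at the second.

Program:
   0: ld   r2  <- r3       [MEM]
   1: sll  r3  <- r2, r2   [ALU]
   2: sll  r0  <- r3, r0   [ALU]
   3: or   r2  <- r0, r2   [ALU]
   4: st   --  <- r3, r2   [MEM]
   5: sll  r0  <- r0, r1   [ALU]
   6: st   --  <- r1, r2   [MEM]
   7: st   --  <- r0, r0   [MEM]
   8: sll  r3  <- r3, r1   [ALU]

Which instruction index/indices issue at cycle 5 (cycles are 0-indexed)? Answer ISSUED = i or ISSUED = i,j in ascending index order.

ISSUED = 6

0. ld @i0  | RAW r2
1. sll @i1  | RAW r3
2. sll @i2  | RAW r0
3. or @i3  | RAW r2
4. st;sll @i4+i5  | 2-wide
5. st @i6  | no-port MEM/MEM
6. st;sll @i7+i8  | 2-wide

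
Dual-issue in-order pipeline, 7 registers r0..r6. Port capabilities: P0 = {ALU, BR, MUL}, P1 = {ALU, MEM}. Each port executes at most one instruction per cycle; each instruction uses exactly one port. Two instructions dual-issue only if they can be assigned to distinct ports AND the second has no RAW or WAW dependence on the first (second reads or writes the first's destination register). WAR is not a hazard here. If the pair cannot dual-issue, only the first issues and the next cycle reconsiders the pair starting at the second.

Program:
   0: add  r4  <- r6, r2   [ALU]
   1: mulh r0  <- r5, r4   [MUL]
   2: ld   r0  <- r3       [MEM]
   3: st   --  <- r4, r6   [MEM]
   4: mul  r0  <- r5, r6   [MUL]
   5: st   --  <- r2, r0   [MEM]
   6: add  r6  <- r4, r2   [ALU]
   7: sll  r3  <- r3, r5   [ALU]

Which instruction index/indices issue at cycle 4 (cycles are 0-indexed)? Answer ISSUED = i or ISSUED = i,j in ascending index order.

ISSUED = 5,6

  cy0 -> i0 (add.ALU) RAW r4
  cy1 -> i1 (mulh.MUL) WAW r0
  cy2 -> i2 (ld.MEM) no-port MEM/MEM
  cy3 -> i3/i4 (st.MEM;mul.MUL) dual
  cy4 -> i5/i6 (st.MEM;add.ALU) dual
  cy5 -> i7 (sll.ALU) tail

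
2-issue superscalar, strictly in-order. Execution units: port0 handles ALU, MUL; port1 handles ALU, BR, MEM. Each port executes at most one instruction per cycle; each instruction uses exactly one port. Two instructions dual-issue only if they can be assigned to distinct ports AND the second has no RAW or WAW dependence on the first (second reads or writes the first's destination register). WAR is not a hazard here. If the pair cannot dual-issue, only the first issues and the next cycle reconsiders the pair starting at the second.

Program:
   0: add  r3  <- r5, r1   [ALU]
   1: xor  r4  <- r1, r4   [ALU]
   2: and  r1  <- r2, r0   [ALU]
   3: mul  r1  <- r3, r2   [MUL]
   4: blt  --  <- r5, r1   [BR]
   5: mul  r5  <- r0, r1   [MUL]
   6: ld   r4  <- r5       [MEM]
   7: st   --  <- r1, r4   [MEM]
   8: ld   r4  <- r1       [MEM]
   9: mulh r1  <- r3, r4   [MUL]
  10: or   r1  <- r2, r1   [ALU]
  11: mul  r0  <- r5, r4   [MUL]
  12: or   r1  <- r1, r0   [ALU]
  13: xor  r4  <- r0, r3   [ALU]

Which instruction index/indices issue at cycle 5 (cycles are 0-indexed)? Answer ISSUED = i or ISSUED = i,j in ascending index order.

[0] i0&i1  add/xor  -- 2-wide
[1] i2  and  -- WAW r1
[2] i3  mul  -- RAW r1
[3] i4&i5  blt/mul  -- 2-wide
[4] i6  ld  -- no-port MEM/MEM
[5] i7  st  -- no-port MEM/MEM
[6] i8  ld  -- RAW r4
[7] i9  mulh  -- RAW+WAW r1
[8] i10&i11  or/mul  -- 2-wide
[9] i12&i13  or/xor  -- 2-wide

ISSUED = 7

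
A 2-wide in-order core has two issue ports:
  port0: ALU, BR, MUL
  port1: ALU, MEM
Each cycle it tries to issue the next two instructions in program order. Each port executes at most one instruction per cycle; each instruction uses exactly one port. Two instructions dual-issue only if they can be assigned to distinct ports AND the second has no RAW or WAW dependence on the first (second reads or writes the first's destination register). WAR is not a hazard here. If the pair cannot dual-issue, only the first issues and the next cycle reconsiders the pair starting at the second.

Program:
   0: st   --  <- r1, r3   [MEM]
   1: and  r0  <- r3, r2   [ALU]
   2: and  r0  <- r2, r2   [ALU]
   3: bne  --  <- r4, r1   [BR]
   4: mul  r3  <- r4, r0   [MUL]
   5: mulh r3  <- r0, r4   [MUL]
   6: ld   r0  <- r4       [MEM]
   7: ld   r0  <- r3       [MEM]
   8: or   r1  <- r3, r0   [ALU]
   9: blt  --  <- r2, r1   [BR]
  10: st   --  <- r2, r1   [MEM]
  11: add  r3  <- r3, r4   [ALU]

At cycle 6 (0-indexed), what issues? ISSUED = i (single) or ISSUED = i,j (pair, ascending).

  cy0 -> i0,i1 (st.MEM+and.ALU) dual
  cy1 -> i2,i3 (and.ALU+bne.BR) dual
  cy2 -> i4 (mul.MUL) no-port MUL/MUL
  cy3 -> i5,i6 (mulh.MUL+ld.MEM) dual
  cy4 -> i7 (ld.MEM) RAW r0
  cy5 -> i8 (or.ALU) RAW r1
  cy6 -> i9,i10 (blt.BR+st.MEM) dual
  cy7 -> i11 (add.ALU) tail

ISSUED = 9,10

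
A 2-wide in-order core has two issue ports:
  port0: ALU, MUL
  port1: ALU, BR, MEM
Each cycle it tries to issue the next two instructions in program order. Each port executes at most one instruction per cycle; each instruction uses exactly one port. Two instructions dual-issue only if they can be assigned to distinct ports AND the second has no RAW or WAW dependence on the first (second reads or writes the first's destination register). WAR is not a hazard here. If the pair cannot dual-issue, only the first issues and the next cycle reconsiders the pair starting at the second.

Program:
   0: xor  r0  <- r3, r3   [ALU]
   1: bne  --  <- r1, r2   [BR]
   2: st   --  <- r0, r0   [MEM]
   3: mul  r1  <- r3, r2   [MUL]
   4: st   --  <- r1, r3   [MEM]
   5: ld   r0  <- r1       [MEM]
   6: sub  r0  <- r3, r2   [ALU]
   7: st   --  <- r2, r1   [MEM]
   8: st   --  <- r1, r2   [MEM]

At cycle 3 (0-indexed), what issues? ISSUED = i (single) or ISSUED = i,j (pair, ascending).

ISSUED = 5

c0: i0,i1 xor.ALU;bne.BR  dual
c1: i2,i3 st.MEM;mul.MUL  dual
c2: i4 st.MEM  no-port MEM/MEM
c3: i5 ld.MEM  WAW r0
c4: i6,i7 sub.ALU;st.MEM  dual
c5: i8 st.MEM  tail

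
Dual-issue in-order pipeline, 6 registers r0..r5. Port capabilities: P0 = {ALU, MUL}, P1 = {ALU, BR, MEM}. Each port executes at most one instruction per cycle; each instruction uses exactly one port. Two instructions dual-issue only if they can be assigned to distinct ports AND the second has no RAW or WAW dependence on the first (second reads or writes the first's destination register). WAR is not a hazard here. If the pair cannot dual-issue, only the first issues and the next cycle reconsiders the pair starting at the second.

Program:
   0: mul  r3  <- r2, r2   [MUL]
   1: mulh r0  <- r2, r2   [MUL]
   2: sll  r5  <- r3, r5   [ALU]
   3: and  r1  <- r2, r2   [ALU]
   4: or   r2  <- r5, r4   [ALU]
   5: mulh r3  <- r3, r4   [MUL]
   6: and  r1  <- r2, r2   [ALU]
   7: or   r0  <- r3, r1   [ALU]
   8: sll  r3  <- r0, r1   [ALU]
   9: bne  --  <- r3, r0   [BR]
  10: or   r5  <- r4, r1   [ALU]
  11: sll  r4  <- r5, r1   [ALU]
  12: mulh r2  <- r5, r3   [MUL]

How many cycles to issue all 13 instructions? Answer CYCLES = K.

  cy0 -> i0 (mul) no-port MUL/MUL
  cy1 -> i1/i2 (mulh+sll) dual
  cy2 -> i3/i4 (and+or) dual
  cy3 -> i5/i6 (mulh+and) dual
  cy4 -> i7 (or) RAW r0
  cy5 -> i8 (sll) RAW r3
  cy6 -> i9/i10 (bne+or) dual
  cy7 -> i11/i12 (sll+mulh) dual

CYCLES = 8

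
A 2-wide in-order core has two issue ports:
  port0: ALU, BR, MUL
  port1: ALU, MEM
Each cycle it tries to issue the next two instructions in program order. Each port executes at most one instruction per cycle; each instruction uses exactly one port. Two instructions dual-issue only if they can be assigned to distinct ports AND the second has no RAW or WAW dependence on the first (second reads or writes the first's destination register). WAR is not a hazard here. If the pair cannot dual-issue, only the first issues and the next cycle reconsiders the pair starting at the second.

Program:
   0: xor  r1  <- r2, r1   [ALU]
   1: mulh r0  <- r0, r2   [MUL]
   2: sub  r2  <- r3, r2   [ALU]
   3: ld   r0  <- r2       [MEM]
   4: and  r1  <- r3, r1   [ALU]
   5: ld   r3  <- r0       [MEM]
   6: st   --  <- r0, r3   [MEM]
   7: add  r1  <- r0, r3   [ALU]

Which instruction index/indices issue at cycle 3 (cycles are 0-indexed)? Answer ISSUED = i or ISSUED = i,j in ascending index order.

0. xor;mulh @i0,i1  | dual
1. sub @i2  | RAW r2
2. ld;and @i3,i4  | dual
3. ld @i5  | no-port MEM/MEM
4. st;add @i6,i7  | dual

ISSUED = 5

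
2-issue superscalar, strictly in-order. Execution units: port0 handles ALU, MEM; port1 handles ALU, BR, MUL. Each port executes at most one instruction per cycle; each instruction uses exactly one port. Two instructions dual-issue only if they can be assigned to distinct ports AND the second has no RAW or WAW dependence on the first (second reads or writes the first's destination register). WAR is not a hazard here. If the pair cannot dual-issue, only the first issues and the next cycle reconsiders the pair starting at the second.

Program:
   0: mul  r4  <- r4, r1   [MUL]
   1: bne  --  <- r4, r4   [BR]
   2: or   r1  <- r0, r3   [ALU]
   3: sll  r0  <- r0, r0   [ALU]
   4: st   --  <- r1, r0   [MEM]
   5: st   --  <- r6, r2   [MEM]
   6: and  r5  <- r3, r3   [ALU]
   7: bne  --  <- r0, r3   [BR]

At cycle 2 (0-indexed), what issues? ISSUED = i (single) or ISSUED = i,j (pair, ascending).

#0 head=0: mul.MUL i0 no-port MUL/BR
#1 head=1: bne.BR or.ALU i1/i2 pair
#2 head=3: sll.ALU i3 RAW r0
#3 head=4: st.MEM i4 no-port MEM/MEM
#4 head=5: st.MEM and.ALU i5/i6 pair
#5 head=7: bne.BR i7 tail

ISSUED = 3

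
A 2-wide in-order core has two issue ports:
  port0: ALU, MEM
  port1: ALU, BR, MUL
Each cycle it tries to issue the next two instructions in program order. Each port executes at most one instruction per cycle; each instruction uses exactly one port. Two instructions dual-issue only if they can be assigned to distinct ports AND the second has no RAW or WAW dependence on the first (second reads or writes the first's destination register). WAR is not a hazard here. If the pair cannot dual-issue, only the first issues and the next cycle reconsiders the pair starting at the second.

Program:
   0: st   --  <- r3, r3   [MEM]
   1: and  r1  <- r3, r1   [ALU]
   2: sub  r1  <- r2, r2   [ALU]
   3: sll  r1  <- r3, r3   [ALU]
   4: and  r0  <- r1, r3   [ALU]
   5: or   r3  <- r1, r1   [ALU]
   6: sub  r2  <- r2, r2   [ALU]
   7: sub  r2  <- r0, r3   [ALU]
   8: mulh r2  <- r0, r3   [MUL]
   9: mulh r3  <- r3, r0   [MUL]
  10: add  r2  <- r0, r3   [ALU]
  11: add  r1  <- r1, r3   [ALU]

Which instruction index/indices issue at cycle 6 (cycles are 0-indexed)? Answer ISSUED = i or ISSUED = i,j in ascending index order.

[0] i0+i1  st.MEM/and.ALU  -- 2-wide
[1] i2  sub.ALU  -- WAW r1
[2] i3  sll.ALU  -- RAW r1
[3] i4+i5  and.ALU/or.ALU  -- 2-wide
[4] i6  sub.ALU  -- WAW r2
[5] i7  sub.ALU  -- WAW r2
[6] i8  mulh.MUL  -- no-port MUL/MUL
[7] i9  mulh.MUL  -- RAW r3
[8] i10+i11  add.ALU/add.ALU  -- 2-wide

ISSUED = 8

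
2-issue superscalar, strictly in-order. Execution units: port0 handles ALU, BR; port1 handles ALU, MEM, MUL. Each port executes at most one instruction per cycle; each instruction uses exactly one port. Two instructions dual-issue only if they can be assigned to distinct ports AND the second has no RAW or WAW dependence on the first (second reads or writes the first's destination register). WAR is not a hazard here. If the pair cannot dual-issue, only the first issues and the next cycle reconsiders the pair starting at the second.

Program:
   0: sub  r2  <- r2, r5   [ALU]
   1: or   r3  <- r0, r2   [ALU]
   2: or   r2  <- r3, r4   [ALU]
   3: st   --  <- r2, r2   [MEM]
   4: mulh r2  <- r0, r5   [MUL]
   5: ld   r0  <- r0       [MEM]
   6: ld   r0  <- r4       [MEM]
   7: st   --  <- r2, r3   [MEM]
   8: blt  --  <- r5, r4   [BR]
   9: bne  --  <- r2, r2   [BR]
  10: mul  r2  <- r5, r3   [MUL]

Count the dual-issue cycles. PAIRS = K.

PAIRS = 2

0. sub.ALU @i0  | RAW r2
1. or.ALU @i1  | RAW r3
2. or.ALU @i2  | RAW r2
3. st.MEM @i3  | no-port MEM/MUL
4. mulh.MUL @i4  | no-port MUL/MEM
5. ld.MEM @i5  | no-port MEM/MEM
6. ld.MEM @i6  | no-port MEM/MEM
7. st.MEM;blt.BR @i7+i8  | pair
8. bne.BR;mul.MUL @i9+i10  | pair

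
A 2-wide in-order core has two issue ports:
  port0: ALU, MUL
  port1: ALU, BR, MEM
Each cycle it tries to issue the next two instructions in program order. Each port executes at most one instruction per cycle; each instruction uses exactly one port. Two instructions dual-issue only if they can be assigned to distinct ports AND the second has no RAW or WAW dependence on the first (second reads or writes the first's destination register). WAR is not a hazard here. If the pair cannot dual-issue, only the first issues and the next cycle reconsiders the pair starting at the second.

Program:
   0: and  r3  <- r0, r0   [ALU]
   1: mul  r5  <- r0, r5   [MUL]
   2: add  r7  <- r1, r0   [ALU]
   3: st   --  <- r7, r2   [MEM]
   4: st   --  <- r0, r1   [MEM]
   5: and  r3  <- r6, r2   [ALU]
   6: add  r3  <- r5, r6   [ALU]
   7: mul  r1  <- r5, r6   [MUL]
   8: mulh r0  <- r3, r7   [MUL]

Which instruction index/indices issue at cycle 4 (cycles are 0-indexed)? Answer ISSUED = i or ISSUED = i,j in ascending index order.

0. and.ALU+mul.MUL @i0/i1  | 2-wide
1. add.ALU @i2  | RAW r7
2. st.MEM @i3  | no-port MEM/MEM
3. st.MEM+and.ALU @i4/i5  | 2-wide
4. add.ALU+mul.MUL @i6/i7  | 2-wide
5. mulh.MUL @i8  | tail

ISSUED = 6,7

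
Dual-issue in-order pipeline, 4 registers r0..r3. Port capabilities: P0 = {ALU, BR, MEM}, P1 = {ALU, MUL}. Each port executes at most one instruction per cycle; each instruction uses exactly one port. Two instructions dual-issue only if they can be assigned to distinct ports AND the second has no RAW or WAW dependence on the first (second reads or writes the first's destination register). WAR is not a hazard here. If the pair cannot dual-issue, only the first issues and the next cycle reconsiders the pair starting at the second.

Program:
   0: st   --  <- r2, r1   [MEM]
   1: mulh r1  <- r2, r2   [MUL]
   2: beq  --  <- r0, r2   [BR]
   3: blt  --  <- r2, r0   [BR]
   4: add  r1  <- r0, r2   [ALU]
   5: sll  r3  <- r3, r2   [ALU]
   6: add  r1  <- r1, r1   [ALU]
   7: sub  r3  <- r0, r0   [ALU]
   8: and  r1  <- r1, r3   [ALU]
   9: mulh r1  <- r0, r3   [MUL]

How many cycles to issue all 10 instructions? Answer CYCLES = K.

CYCLES = 7

t=0 i0&i1:st.MEM+mulh.MUL ; dual
t=1 i2:beq.BR ; no-port BR/BR
t=2 i3&i4:blt.BR+add.ALU ; dual
t=3 i5&i6:sll.ALU+add.ALU ; dual
t=4 i7:sub.ALU ; RAW r3
t=5 i8:and.ALU ; WAW r1
t=6 i9:mulh.MUL ; tail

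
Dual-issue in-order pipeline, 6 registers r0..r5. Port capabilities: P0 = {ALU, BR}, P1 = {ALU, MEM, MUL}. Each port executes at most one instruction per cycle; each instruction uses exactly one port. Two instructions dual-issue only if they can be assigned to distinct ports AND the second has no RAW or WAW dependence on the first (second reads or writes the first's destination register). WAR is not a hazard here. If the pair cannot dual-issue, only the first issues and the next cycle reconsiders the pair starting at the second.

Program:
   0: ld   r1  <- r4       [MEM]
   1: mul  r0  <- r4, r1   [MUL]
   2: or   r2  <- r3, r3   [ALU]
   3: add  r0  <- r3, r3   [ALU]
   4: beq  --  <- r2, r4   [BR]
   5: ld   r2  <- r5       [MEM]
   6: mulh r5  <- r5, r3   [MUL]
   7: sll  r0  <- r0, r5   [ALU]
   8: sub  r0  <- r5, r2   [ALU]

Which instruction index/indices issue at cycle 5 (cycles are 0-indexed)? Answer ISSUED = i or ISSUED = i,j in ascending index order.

ISSUED = 7

c0: i0 ld.MEM  no-port MEM/MUL
c1: i1,i2 mul.MUL+or.ALU  2-wide
c2: i3,i4 add.ALU+beq.BR  2-wide
c3: i5 ld.MEM  no-port MEM/MUL
c4: i6 mulh.MUL  RAW r5
c5: i7 sll.ALU  WAW r0
c6: i8 sub.ALU  tail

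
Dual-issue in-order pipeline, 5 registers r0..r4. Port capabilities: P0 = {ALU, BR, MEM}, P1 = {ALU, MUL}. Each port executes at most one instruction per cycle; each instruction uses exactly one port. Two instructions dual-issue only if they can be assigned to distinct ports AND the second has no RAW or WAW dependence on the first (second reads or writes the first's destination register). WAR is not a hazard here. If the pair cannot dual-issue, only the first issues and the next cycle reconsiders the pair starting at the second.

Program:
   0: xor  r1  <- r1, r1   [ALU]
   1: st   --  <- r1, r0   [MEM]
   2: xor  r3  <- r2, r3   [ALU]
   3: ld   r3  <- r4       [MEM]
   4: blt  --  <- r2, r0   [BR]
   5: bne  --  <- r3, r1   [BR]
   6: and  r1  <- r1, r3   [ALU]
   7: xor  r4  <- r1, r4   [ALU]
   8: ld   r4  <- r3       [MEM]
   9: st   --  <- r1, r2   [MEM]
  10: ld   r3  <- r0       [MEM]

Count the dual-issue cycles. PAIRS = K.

0. xor.ALU @i0  | RAW r1
1. st.MEM xor.ALU @i1,i2  | pair
2. ld.MEM @i3  | no-port MEM/BR
3. blt.BR @i4  | no-port BR/BR
4. bne.BR and.ALU @i5,i6  | pair
5. xor.ALU @i7  | WAW r4
6. ld.MEM @i8  | no-port MEM/MEM
7. st.MEM @i9  | no-port MEM/MEM
8. ld.MEM @i10  | tail

PAIRS = 2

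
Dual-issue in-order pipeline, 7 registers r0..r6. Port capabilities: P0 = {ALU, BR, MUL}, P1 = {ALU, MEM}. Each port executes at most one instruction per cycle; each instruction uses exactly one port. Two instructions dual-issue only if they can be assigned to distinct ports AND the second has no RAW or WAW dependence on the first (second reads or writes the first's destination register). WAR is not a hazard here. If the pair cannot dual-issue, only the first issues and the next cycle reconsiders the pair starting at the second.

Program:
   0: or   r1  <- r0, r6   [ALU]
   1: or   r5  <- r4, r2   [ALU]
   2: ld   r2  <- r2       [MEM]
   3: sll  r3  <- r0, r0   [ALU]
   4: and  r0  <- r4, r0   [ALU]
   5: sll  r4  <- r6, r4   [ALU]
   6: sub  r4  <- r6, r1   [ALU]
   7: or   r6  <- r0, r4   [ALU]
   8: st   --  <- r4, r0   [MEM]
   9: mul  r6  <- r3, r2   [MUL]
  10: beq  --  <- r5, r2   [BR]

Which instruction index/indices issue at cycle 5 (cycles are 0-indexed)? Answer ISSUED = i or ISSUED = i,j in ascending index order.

ISSUED = 9

c0: i0,i1 or.ALU+or.ALU  dual
c1: i2,i3 ld.MEM+sll.ALU  dual
c2: i4,i5 and.ALU+sll.ALU  dual
c3: i6 sub.ALU  RAW r4
c4: i7,i8 or.ALU+st.MEM  dual
c5: i9 mul.MUL  no-port MUL/BR
c6: i10 beq.BR  tail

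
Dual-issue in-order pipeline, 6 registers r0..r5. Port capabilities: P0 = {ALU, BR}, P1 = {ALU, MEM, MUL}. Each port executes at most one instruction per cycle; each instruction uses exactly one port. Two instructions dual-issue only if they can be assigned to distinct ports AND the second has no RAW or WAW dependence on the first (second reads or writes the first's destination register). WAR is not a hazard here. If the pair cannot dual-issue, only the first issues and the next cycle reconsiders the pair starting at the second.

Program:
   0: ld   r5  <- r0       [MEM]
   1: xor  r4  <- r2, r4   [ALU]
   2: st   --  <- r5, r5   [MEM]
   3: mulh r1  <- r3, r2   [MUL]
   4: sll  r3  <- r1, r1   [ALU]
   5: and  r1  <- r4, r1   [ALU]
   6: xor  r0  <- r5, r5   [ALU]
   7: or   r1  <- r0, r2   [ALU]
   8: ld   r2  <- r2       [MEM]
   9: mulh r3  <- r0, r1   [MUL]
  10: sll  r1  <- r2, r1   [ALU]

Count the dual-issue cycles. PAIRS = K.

PAIRS = 4

  cy0 -> i0+i1 (ld.MEM+xor.ALU) pair
  cy1 -> i2 (st.MEM) no-port MEM/MUL
  cy2 -> i3 (mulh.MUL) RAW r1
  cy3 -> i4+i5 (sll.ALU+and.ALU) pair
  cy4 -> i6 (xor.ALU) RAW r0
  cy5 -> i7+i8 (or.ALU+ld.MEM) pair
  cy6 -> i9+i10 (mulh.MUL+sll.ALU) pair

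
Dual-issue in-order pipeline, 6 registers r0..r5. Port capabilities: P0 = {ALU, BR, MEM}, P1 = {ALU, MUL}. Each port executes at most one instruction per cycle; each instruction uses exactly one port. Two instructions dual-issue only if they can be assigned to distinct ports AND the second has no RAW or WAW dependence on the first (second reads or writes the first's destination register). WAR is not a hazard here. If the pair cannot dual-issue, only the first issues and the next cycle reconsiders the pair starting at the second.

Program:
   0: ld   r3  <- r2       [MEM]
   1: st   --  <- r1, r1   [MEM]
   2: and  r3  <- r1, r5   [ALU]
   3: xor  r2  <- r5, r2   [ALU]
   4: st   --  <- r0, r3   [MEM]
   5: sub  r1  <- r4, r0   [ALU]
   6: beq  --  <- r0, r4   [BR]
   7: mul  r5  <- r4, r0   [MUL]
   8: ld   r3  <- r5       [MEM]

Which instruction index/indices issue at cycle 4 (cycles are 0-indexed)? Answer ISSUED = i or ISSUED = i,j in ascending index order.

#0 head=0: ld.MEM i0 no-port MEM/MEM
#1 head=1: st.MEM+and.ALU i1+i2 2-wide
#2 head=3: xor.ALU+st.MEM i3+i4 2-wide
#3 head=5: sub.ALU+beq.BR i5+i6 2-wide
#4 head=7: mul.MUL i7 RAW r5
#5 head=8: ld.MEM i8 tail

ISSUED = 7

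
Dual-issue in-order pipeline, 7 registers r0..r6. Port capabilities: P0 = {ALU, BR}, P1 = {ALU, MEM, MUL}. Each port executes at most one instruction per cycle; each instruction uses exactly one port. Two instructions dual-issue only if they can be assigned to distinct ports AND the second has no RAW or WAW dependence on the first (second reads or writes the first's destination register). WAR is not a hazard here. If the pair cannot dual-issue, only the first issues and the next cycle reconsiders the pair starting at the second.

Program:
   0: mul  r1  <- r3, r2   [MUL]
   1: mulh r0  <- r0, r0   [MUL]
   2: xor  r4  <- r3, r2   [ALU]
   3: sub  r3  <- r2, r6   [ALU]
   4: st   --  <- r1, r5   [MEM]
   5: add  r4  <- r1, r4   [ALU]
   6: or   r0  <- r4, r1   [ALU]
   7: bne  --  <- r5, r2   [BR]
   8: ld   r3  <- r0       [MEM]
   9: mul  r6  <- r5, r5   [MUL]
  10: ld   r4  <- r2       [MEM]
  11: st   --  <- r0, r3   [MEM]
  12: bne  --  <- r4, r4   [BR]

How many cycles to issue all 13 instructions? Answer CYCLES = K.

CYCLES = 9

0. mul @i0  | no-port MUL/MUL
1. mulh+xor @i1&i2  | 2-wide
2. sub+st @i3&i4  | 2-wide
3. add @i5  | RAW r4
4. or+bne @i6&i7  | 2-wide
5. ld @i8  | no-port MEM/MUL
6. mul @i9  | no-port MUL/MEM
7. ld @i10  | no-port MEM/MEM
8. st+bne @i11&i12  | 2-wide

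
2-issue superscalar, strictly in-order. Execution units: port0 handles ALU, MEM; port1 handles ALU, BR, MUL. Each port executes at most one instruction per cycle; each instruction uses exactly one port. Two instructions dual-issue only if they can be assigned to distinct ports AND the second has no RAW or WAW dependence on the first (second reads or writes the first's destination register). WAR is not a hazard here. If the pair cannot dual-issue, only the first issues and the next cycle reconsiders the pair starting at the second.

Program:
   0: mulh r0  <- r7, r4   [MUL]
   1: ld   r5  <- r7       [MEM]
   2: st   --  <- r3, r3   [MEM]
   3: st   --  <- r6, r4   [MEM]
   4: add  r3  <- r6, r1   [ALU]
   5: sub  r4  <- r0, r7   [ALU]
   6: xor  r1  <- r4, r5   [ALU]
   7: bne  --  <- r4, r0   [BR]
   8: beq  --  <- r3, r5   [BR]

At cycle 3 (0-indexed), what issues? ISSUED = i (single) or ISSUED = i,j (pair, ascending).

ISSUED = 5

c0: i0&i1 mulh.MUL+ld.MEM  dual
c1: i2 st.MEM  no-port MEM/MEM
c2: i3&i4 st.MEM+add.ALU  dual
c3: i5 sub.ALU  RAW r4
c4: i6&i7 xor.ALU+bne.BR  dual
c5: i8 beq.BR  tail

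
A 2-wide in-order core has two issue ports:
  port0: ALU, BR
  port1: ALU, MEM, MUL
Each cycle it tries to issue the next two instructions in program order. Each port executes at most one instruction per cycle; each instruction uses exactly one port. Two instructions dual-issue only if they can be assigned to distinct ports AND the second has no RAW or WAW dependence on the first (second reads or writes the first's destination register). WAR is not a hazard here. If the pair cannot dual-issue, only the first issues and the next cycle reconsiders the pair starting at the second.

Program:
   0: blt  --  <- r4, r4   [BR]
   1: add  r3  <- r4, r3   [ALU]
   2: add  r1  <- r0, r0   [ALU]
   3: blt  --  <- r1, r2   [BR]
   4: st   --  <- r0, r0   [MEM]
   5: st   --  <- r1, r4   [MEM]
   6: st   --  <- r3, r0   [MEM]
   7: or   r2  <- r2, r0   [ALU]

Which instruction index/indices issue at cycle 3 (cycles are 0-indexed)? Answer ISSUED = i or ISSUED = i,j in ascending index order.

c0: i0,i1 blt.BR;add.ALU  2-wide
c1: i2 add.ALU  RAW r1
c2: i3,i4 blt.BR;st.MEM  2-wide
c3: i5 st.MEM  no-port MEM/MEM
c4: i6,i7 st.MEM;or.ALU  2-wide

ISSUED = 5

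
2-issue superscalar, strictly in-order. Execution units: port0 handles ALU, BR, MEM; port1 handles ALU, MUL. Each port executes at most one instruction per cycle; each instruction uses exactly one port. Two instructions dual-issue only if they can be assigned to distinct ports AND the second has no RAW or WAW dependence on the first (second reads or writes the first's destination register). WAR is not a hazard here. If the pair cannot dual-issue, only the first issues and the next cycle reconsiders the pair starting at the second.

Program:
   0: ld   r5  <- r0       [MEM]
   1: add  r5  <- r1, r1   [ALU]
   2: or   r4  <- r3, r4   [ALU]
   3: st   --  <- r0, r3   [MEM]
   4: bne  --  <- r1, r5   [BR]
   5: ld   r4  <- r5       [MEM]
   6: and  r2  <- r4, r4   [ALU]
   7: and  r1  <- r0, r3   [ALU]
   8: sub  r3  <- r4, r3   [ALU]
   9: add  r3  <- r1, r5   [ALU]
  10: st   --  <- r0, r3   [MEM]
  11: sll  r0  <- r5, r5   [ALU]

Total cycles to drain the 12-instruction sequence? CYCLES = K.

CYCLES = 9

c0: i0 ld  WAW r5
c1: i1+i2 add+or  2-wide
c2: i3 st  no-port MEM/BR
c3: i4 bne  no-port BR/MEM
c4: i5 ld  RAW r4
c5: i6+i7 and+and  2-wide
c6: i8 sub  WAW r3
c7: i9 add  RAW r3
c8: i10+i11 st+sll  2-wide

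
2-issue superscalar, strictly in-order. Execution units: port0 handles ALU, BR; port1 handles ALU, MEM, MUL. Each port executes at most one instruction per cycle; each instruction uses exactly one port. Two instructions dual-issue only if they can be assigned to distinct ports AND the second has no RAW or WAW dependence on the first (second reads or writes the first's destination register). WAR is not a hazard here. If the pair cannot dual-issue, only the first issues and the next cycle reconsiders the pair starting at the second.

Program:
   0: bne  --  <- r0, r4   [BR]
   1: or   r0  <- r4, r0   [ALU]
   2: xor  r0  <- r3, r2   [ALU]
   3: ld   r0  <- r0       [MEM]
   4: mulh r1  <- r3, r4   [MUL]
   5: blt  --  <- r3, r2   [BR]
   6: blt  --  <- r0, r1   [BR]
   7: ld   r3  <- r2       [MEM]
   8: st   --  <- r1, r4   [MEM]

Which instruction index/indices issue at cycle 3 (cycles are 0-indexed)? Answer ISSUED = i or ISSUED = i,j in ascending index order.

ISSUED = 4,5

[0] i0&i1  bne.BR+or.ALU  -- pair
[1] i2  xor.ALU  -- RAW+WAW r0
[2] i3  ld.MEM  -- no-port MEM/MUL
[3] i4&i5  mulh.MUL+blt.BR  -- pair
[4] i6&i7  blt.BR+ld.MEM  -- pair
[5] i8  st.MEM  -- tail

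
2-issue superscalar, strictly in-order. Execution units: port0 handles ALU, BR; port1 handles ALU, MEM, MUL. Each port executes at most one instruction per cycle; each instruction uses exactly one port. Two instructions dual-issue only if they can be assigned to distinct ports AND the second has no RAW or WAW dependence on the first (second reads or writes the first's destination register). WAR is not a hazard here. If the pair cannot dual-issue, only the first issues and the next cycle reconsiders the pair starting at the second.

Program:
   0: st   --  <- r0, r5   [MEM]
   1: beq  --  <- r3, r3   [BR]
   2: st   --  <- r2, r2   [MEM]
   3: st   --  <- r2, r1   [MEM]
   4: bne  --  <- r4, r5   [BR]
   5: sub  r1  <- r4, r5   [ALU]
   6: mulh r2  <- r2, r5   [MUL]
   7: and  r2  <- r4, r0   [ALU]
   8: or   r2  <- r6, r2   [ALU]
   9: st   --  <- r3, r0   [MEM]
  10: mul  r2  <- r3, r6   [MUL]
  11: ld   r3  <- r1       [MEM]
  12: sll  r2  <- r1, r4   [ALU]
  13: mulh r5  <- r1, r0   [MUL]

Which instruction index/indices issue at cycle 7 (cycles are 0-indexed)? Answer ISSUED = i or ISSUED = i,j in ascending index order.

ISSUED = 11,12

t=0 i0/i1:st.MEM;beq.BR ; 2-wide
t=1 i2:st.MEM ; no-port MEM/MEM
t=2 i3/i4:st.MEM;bne.BR ; 2-wide
t=3 i5/i6:sub.ALU;mulh.MUL ; 2-wide
t=4 i7:and.ALU ; RAW+WAW r2
t=5 i8/i9:or.ALU;st.MEM ; 2-wide
t=6 i10:mul.MUL ; no-port MUL/MEM
t=7 i11/i12:ld.MEM;sll.ALU ; 2-wide
t=8 i13:mulh.MUL ; tail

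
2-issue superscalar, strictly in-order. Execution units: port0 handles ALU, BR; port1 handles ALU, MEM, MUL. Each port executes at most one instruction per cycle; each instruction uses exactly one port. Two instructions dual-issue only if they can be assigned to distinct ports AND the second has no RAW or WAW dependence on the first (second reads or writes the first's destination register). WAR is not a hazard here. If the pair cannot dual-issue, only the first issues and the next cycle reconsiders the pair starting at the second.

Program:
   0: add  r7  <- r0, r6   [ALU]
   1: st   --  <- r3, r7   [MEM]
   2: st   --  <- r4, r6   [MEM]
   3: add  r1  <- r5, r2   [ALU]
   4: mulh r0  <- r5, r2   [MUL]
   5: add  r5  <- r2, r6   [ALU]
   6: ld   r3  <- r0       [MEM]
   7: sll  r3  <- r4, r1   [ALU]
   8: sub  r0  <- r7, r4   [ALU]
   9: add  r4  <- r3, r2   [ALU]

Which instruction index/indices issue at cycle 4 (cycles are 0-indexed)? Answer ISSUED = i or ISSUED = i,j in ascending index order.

ISSUED = 6

#0 head=0: add i0 RAW r7
#1 head=1: st i1 no-port MEM/MEM
#2 head=2: st;add i2,i3 2-wide
#3 head=4: mulh;add i4,i5 2-wide
#4 head=6: ld i6 WAW r3
#5 head=7: sll;sub i7,i8 2-wide
#6 head=9: add i9 tail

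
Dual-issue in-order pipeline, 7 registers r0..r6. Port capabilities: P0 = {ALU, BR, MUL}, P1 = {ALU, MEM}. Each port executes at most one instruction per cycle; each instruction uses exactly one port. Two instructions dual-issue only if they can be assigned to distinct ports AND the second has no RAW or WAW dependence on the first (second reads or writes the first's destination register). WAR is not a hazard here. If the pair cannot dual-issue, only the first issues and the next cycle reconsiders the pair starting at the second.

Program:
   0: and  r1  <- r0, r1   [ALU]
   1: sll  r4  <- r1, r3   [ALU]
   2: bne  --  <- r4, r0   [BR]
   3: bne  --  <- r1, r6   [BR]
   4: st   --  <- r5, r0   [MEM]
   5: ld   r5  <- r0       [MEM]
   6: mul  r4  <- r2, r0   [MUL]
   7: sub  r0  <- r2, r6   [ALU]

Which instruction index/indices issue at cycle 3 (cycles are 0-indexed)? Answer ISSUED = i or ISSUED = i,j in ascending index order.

c0: i0 and.ALU  RAW r1
c1: i1 sll.ALU  RAW r4
c2: i2 bne.BR  no-port BR/BR
c3: i3+i4 bne.BR+st.MEM  2-wide
c4: i5+i6 ld.MEM+mul.MUL  2-wide
c5: i7 sub.ALU  tail

ISSUED = 3,4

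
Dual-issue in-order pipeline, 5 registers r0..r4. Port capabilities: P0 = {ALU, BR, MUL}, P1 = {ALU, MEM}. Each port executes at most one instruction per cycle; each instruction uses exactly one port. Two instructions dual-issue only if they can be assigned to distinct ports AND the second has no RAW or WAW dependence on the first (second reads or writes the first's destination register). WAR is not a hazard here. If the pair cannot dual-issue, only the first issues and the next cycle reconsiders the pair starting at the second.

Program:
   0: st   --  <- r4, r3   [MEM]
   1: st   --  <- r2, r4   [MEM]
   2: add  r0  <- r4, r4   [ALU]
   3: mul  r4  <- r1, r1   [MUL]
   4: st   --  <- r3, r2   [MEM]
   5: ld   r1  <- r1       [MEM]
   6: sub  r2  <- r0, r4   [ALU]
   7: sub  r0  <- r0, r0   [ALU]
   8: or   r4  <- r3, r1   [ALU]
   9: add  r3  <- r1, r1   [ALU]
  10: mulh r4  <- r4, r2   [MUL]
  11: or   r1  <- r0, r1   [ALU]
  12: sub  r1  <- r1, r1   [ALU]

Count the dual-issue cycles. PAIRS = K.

PAIRS = 5

  cy0 -> i0 (st) no-port MEM/MEM
  cy1 -> i1,i2 (st;add) dual
  cy2 -> i3,i4 (mul;st) dual
  cy3 -> i5,i6 (ld;sub) dual
  cy4 -> i7,i8 (sub;or) dual
  cy5 -> i9,i10 (add;mulh) dual
  cy6 -> i11 (or) RAW+WAW r1
  cy7 -> i12 (sub) tail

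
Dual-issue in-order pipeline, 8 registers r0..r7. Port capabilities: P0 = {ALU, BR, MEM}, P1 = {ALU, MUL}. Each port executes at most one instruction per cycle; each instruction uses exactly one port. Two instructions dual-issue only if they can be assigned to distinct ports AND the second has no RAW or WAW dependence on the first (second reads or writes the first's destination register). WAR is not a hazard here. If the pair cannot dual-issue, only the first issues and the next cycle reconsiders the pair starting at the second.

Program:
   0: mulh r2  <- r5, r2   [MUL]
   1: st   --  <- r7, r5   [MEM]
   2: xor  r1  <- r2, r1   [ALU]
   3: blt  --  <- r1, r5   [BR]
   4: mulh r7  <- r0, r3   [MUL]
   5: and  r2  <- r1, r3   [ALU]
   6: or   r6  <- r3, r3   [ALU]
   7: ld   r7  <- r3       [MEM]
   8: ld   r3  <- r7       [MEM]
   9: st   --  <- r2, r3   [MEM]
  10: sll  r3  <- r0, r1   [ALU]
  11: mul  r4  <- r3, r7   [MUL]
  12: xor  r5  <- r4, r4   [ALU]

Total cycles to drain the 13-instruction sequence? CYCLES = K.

c0: i0&i1 mulh+st  pair
c1: i2 xor  RAW r1
c2: i3&i4 blt+mulh  pair
c3: i5&i6 and+or  pair
c4: i7 ld  no-port MEM/MEM
c5: i8 ld  no-port MEM/MEM
c6: i9&i10 st+sll  pair
c7: i11 mul  RAW r4
c8: i12 xor  tail

CYCLES = 9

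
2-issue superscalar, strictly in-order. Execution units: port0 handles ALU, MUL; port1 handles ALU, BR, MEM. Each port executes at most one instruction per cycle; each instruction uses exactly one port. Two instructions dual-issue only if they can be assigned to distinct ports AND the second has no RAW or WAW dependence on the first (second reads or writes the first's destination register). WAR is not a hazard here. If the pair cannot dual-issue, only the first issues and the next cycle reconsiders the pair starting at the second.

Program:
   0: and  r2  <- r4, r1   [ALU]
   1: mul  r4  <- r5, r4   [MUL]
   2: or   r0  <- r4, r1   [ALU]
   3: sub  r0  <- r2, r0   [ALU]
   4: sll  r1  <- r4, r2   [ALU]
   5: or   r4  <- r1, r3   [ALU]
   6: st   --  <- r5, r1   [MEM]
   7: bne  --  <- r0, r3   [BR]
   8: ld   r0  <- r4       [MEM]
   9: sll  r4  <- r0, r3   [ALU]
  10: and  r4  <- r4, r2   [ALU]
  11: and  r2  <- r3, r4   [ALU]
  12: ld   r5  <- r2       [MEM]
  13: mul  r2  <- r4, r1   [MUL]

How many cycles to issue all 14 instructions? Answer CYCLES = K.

CYCLES = 10

#0 head=0: and.ALU+mul.MUL i0&i1 pair
#1 head=2: or.ALU i2 RAW+WAW r0
#2 head=3: sub.ALU+sll.ALU i3&i4 pair
#3 head=5: or.ALU+st.MEM i5&i6 pair
#4 head=7: bne.BR i7 no-port BR/MEM
#5 head=8: ld.MEM i8 RAW r0
#6 head=9: sll.ALU i9 RAW+WAW r4
#7 head=10: and.ALU i10 RAW r4
#8 head=11: and.ALU i11 RAW r2
#9 head=12: ld.MEM+mul.MUL i12&i13 pair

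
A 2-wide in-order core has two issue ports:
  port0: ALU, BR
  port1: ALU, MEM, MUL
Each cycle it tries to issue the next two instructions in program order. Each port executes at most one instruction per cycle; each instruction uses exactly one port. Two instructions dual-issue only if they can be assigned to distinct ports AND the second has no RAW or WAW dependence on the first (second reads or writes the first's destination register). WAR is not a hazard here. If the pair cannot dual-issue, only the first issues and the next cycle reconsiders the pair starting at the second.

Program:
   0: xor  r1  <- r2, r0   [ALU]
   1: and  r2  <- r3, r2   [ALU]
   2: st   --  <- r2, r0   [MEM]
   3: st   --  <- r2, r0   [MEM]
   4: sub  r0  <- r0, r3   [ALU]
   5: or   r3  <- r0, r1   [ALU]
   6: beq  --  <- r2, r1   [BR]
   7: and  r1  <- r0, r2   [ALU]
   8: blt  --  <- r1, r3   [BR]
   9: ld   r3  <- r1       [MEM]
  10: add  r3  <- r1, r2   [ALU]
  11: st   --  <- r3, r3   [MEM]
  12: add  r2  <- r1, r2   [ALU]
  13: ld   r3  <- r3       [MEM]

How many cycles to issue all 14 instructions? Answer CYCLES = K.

  cy0 -> i0/i1 (xor.ALU/and.ALU) pair
  cy1 -> i2 (st.MEM) no-port MEM/MEM
  cy2 -> i3/i4 (st.MEM/sub.ALU) pair
  cy3 -> i5/i6 (or.ALU/beq.BR) pair
  cy4 -> i7 (and.ALU) RAW r1
  cy5 -> i8/i9 (blt.BR/ld.MEM) pair
  cy6 -> i10 (add.ALU) RAW r3
  cy7 -> i11/i12 (st.MEM/add.ALU) pair
  cy8 -> i13 (ld.MEM) tail

CYCLES = 9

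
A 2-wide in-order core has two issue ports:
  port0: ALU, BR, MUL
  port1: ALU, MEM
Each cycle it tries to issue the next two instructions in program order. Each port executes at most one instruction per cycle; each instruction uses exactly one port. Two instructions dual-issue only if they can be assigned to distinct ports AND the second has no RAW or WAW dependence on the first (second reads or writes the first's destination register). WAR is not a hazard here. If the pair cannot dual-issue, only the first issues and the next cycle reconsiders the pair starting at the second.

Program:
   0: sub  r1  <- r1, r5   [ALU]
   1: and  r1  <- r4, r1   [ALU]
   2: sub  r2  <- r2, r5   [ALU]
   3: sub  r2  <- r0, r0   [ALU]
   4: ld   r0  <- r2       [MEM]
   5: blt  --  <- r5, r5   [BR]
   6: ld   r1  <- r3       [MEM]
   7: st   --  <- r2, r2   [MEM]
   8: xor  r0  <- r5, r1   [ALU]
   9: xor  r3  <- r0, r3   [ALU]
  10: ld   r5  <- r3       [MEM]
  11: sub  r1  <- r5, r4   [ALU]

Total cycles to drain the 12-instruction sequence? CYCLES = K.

CYCLES = 9

  cy0 -> i0 (sub.ALU) RAW+WAW r1
  cy1 -> i1&i2 (and.ALU/sub.ALU) dual
  cy2 -> i3 (sub.ALU) RAW r2
  cy3 -> i4&i5 (ld.MEM/blt.BR) dual
  cy4 -> i6 (ld.MEM) no-port MEM/MEM
  cy5 -> i7&i8 (st.MEM/xor.ALU) dual
  cy6 -> i9 (xor.ALU) RAW r3
  cy7 -> i10 (ld.MEM) RAW r5
  cy8 -> i11 (sub.ALU) tail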